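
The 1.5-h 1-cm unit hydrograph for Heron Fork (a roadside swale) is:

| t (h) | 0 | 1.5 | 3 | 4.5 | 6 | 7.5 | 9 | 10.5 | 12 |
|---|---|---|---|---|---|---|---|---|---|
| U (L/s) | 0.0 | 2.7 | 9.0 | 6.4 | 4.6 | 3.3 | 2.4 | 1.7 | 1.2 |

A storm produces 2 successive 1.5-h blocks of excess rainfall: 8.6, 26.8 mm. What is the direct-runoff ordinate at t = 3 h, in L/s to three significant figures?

By discrete convolution, Q_j = Σ (P_i / 10 mm) · U_{j−i}.
At t = 3 h (j=2): Q = (8.6/10)·9.0 + (26.8/10)·2.7 = 15.0 L/s.

Q ≈ 15.0 L/s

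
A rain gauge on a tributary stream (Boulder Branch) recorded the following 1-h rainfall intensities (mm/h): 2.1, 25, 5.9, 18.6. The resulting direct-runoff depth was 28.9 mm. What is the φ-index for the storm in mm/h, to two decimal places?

Only the 2 blocks with intensity above φ contribute runoff: 25, 18.6 mm/h.
Σ(I−φ)·Δt = d  ⇒  (25+18.6 − 2φ)·1 = 28.9
φ = (43.60 − 28.9/1) / 2 = 7.35 mm/h.

φ ≈ 7.35 mm/h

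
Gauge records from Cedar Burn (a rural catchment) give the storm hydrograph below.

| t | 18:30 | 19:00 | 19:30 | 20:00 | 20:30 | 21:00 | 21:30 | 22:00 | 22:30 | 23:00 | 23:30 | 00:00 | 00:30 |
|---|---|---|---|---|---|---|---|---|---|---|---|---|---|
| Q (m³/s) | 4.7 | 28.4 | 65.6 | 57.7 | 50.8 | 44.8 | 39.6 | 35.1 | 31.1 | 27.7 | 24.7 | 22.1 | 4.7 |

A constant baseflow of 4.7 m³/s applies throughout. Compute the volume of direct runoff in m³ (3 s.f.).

Direct-runoff ordinates (Q − Q_b): 0.0, 23.7, 60.9, 53.0, 46.1, 40.1, 34.9, 30.4, 26.4, 23.0, 20.0, 17.4, 0.0 m³/s.
ΣQ_DR = 375.9 m³/s.
With Δt = 0.5 h = 1800 s, V = ΣQ_DR · Δt = 375.9 × 1800 = 6.77 × 10^5 m³.

V ≈ 6.77 × 10^5 m³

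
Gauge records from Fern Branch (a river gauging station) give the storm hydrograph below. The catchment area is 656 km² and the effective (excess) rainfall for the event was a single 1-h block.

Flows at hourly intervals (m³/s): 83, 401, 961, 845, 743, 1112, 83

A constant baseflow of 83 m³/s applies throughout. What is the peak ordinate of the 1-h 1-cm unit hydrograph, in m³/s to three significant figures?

Direct runoff: 0.0, 318.0, 878.0, 762.0, 660.0, 1029.0, 0.0 m³/s; ΣQ_DR = 3647 m³/s, peak = 1029.0 m³/s.
Runoff depth d = ΣQ_DR·Δt / A = 3647 × 3600 / (656 km²) = 20.01 mm.
The 1-cm UH is the DRH scaled by (10 mm)/d, so U_p = 1029.0 × 10/20.01 = 514 m³/s.

U_p ≈ 514 m³/s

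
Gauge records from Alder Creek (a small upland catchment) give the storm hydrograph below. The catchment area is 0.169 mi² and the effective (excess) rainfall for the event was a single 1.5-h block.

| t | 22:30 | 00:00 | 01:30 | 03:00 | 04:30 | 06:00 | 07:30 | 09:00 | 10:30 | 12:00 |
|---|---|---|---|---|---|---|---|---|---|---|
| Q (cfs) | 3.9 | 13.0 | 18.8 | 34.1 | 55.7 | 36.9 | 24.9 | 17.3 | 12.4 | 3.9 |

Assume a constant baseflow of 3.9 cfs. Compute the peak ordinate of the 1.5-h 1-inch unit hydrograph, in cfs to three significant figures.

Direct runoff: 0.0, 9.1, 14.9, 30.2, 51.8, 33.0, 21.0, 13.4, 8.5, 0.0 cfs; ΣQ_DR = 181.9 cfs, peak = 51.8 cfs.
Runoff depth d = ΣQ_DR·Δt / A = 181.9 × 5400 / (0.169 mi²) = 2.502 in.
The 1-inch UH is the DRH scaled by (1 in)/d, so U_p = 51.8 × 1/2.502 = 20.7 cfs.

U_p ≈ 20.7 cfs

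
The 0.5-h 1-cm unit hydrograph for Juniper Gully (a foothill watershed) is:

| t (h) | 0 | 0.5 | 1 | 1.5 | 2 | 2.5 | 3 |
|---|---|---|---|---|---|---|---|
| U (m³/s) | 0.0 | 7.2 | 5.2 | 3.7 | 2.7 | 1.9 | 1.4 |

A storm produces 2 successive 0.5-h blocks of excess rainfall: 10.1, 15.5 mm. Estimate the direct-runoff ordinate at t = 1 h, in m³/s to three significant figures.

By discrete convolution, Q_j = Σ (P_i / 10 mm) · U_{j−i}.
At t = 1 h (j=2): Q = (10.1/10)·5.2 + (15.5/10)·7.2 = 16.4 m³/s.

Q ≈ 16.4 m³/s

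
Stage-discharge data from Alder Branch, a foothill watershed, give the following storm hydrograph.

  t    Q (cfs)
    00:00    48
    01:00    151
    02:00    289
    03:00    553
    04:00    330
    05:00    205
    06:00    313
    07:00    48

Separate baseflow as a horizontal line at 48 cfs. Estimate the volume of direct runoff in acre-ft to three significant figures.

Direct-runoff ordinates (Q − Q_b): 0.0, 103.0, 241.0, 505.0, 282.0, 157.0, 265.0, 0.0 cfs.
ΣQ_DR = 1553 cfs.
With Δt = 1 h = 3600 s, V = ΣQ_DR · Δt = 1553 × 3600 = 5.59 × 10^6 ft³ = 128 acre-ft.

V ≈ 128 acre-ft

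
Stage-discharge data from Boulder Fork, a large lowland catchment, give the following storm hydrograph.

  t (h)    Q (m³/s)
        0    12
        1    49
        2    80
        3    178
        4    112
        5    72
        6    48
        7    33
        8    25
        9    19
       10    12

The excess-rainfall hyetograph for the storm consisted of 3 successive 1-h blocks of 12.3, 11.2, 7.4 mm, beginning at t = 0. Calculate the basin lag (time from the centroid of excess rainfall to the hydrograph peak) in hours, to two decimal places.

Centroid of excess rainfall: t_c = Σ P_i·t̄_i / ΣP_i = 1.3414 h (block centres at 0.5, 1.5, 2.5 h).
Hydrograph peak occurs at t = 3 h, so basin lag t_L = 3 − 1.3414 = 1.66 h.

t_L ≈ 1.66 h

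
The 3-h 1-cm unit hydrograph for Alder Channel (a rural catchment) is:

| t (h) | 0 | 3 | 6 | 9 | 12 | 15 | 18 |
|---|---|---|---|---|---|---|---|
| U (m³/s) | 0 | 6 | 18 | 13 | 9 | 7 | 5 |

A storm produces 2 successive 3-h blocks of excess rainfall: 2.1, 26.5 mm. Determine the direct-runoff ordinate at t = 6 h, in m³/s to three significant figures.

Q ≈ 19.7 m³/s

By discrete convolution, Q_j = Σ (P_i / 10 mm) · U_{j−i}.
At t = 6 h (j=2): Q = (2.1/10)·18 + (26.5/10)·6 = 19.7 m³/s.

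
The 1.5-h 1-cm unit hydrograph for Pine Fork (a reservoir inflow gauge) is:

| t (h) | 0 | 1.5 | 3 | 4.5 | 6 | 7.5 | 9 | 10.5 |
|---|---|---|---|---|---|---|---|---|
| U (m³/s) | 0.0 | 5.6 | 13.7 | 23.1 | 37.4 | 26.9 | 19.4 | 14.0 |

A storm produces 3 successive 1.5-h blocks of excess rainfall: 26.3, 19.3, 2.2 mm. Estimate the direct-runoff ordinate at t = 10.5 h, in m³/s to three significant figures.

By discrete convolution, Q_j = Σ (P_i / 10 mm) · U_{j−i}.
At t = 10.5 h (j=7): Q = (26.3/10)·14.0 + (19.3/10)·19.4 + (2.2/10)·26.9 = 80.2 m³/s.

Q ≈ 80.2 m³/s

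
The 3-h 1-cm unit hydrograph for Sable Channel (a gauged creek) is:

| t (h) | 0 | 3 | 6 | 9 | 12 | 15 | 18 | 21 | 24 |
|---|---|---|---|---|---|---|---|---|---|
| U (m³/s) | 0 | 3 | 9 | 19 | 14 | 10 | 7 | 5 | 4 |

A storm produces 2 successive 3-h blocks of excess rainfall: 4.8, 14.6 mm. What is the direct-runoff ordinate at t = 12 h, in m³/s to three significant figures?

Q ≈ 34.5 m³/s

By discrete convolution, Q_j = Σ (P_i / 10 mm) · U_{j−i}.
At t = 12 h (j=4): Q = (4.8/10)·14 + (14.6/10)·19 = 34.5 m³/s.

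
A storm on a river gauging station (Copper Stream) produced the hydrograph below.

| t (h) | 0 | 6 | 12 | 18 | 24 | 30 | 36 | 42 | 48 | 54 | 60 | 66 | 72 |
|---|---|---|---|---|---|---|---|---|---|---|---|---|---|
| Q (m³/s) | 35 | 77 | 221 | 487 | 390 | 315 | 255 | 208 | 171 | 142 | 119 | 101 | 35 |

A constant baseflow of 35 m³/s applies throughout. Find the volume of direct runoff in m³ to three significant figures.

V ≈ 4.54 × 10^7 m³

Direct-runoff ordinates (Q − Q_b): 0.0, 42.0, 186.0, 452.0, 355.0, 280.0, 220.0, 173.0, 136.0, 107.0, 84.0, 66.0, 0.0 m³/s.
ΣQ_DR = 2101 m³/s.
With Δt = 6 h = 21600 s, V = ΣQ_DR · Δt = 2101 × 21600 = 4.54 × 10^7 m³.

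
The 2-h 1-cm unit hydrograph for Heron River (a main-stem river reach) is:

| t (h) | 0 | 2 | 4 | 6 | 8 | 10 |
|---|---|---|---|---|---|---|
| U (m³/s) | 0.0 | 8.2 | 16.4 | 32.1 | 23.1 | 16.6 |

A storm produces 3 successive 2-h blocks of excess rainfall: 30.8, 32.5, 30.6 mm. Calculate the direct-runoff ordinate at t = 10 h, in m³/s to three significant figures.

Q ≈ 224 m³/s

By discrete convolution, Q_j = Σ (P_i / 10 mm) · U_{j−i}.
At t = 10 h (j=5): Q = (30.8/10)·16.6 + (32.5/10)·23.1 + (30.6/10)·32.1 = 224 m³/s.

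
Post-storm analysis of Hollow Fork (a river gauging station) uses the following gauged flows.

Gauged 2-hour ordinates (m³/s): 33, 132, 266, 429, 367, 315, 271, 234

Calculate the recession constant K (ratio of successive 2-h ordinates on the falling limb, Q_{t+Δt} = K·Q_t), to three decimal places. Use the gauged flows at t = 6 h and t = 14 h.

Using the recession-limb readings at t = 6 h and t = 14 h: Q falls from 429 to 234 m³/s over 4 intervals.
K = (Q₂/Q₁)^(1/4) = (234/429)^(1/4) = 0.859.

K ≈ 0.859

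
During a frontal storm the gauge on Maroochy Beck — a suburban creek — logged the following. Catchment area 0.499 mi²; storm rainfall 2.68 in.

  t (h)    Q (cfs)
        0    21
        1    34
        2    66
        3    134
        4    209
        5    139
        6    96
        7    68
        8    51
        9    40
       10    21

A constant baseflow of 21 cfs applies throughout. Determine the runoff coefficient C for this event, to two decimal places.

ΣQ_DR = 648.0 cfs; V = ΣQ_DR·Δt = 2.333 × 10^6 ft³.
Runoff depth d = V / A = 2.012 in.
C = d / P = 2.012 / 2.68 = 0.75.

C ≈ 0.75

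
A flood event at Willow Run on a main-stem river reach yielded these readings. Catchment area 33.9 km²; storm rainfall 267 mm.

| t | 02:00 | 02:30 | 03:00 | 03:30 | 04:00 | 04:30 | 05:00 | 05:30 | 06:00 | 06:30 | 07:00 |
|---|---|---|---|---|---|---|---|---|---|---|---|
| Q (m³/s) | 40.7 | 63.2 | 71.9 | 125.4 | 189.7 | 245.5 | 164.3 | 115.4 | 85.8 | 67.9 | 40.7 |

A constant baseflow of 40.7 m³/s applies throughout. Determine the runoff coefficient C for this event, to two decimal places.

C ≈ 0.15

ΣQ_DR = 762.8 m³/s; V = ΣQ_DR·Δt = 1.373 × 10^6 m³.
Runoff depth d = V / A = 40.50 mm.
C = d / P = 40.50 / 267 = 0.15.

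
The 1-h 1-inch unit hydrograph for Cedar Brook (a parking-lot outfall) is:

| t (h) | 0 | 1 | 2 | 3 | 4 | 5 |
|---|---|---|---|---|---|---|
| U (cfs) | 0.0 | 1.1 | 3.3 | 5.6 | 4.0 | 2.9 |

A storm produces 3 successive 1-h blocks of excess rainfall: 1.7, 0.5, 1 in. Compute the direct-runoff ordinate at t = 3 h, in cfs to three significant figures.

By discrete convolution, Q_j = Σ (P_i / 1 in) · U_{j−i}.
At t = 3 h (j=3): Q = (1.7/1)·5.6 + (0.5/1)·3.3 + (1/1)·1.1 = 12.3 cfs.

Q ≈ 12.3 cfs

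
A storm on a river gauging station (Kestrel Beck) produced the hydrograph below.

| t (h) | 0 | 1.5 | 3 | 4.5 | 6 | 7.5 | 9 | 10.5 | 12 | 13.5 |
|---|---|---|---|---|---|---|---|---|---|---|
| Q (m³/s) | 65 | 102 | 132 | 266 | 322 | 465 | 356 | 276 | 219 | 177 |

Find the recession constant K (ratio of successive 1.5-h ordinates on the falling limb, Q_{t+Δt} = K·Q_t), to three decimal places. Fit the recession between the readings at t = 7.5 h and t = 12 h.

Using the recession-limb readings at t = 7.5 h and t = 12 h: Q falls from 465 to 219 m³/s over 3 intervals.
K = (Q₂/Q₁)^(1/3) = (219/465)^(1/3) = 0.778.

K ≈ 0.778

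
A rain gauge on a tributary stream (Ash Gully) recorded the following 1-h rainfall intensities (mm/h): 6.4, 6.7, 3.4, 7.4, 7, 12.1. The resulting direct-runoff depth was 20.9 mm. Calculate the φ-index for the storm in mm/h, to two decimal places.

φ ≈ 3.74 mm/h

Only the 5 blocks with intensity above φ contribute runoff: 6.4, 6.7, 7.4, 7, 12.1 mm/h.
Σ(I−φ)·Δt = d  ⇒  (6.4+6.7+7.4+7+12.1 − 5φ)·1 = 20.9
φ = (39.60 − 20.9/1) / 5 = 3.74 mm/h.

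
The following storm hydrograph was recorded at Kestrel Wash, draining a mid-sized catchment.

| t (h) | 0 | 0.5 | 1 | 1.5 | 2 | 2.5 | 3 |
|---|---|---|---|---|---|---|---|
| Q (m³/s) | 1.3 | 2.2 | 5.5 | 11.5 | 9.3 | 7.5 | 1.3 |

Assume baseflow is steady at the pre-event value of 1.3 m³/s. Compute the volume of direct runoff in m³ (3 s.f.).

Direct-runoff ordinates (Q − Q_b): 0.0, 0.9, 4.2, 10.2, 8.0, 6.2, 0.0 m³/s.
ΣQ_DR = 29.50 m³/s.
With Δt = 0.5 h = 1800 s, V = ΣQ_DR · Δt = 29.50 × 1800 = 53100 m³.

V ≈ 53100 m³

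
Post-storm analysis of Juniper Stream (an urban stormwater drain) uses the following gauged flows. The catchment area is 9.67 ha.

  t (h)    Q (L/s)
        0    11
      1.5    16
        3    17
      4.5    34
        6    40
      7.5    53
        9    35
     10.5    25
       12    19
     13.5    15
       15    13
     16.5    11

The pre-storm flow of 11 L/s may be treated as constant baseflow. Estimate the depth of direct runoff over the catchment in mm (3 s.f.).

d ≈ 8.77 mm

Direct runoff: 0.0, 5.0, 6.0, 23.0, 29.0, 42.0, 24.0, 14.0, 8.0, 4.0, 2.0, 0.0 L/s; ΣQ_DR = 157.0 L/s.
V = ΣQ_DR · Δt = 157.0 × 5400 s = 8.478 × 10^5 L.
Over A = 9.67 ha, depth = V / A = 8.77 mm.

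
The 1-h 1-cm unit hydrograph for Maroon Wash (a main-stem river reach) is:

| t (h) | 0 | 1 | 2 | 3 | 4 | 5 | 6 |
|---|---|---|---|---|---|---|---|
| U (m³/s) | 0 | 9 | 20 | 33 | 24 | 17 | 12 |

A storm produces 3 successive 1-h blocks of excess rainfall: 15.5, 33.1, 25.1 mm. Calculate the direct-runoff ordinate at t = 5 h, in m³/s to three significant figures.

By discrete convolution, Q_j = Σ (P_i / 10 mm) · U_{j−i}.
At t = 5 h (j=5): Q = (15.5/10)·17 + (33.1/10)·24 + (25.1/10)·33 = 189 m³/s.

Q ≈ 189 m³/s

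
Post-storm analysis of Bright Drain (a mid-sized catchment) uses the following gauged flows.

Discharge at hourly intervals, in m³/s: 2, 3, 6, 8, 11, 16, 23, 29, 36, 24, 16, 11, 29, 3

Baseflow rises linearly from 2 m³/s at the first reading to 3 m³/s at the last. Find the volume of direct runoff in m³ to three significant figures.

Direct-runoff ordinates (Q − Q_b): 0.00, 0.92, 3.85, 5.77, 8.69, 13.62, 20.54, 26.46, 33.38, 21.31, 13.23, 8.15, 26.08, 0.00 m³/s.
ΣQ_DR = 182.0 m³/s.
With Δt = 1 h = 3600 s, V = ΣQ_DR · Δt = 182.0 × 3600 = 6.55 × 10^5 m³.

V ≈ 6.55 × 10^5 m³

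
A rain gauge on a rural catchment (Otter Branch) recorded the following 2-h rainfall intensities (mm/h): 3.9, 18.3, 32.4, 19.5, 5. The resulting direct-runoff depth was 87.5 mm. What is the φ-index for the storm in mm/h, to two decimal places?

Only the 3 blocks with intensity above φ contribute runoff: 18.3, 32.4, 19.5 mm/h.
Σ(I−φ)·Δt = d  ⇒  (18.3+32.4+19.5 − 3φ)·2 = 87.5
φ = (70.20 − 87.5/2) / 3 = 8.82 mm/h.

φ ≈ 8.82 mm/h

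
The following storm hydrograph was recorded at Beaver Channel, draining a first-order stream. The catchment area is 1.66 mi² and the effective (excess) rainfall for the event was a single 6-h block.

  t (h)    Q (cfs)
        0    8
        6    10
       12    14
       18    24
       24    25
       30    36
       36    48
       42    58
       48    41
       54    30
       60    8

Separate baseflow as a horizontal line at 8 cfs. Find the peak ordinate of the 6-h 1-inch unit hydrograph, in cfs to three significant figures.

U_p ≈ 41.7 cfs

Direct runoff: 0.0, 2.0, 6.0, 16.0, 17.0, 28.0, 40.0, 50.0, 33.0, 22.0, 0.0 cfs; ΣQ_DR = 214.0 cfs, peak = 50.0 cfs.
Runoff depth d = ΣQ_DR·Δt / A = 214.0 × 21600 / (1.66 mi²) = 1.199 in.
The 1-inch UH is the DRH scaled by (1 in)/d, so U_p = 50.0 × 1/1.199 = 41.7 cfs.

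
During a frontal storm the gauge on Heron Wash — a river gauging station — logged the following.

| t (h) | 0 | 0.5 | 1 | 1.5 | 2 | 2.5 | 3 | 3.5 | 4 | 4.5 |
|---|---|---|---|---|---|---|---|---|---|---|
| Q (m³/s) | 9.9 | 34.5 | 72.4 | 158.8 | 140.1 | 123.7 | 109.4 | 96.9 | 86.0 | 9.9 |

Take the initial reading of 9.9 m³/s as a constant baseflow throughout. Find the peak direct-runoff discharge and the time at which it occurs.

Subtracting baseflow gives direct-runoff ordinates: 0.0, 24.6, 62.5, 148.9, 130.2, 113.8, 99.5, 87.0, 76.1, 0.0 m³/s.
The maximum is 148.9 m³/s, occurring at the reading for t = 1.5 h.

Q_p = 148.9 m³/s at t = 1.5 h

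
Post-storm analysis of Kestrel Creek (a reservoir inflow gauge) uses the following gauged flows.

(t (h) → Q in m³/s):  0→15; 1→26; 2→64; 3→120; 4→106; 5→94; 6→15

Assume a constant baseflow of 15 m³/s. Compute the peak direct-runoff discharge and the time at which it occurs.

Subtracting baseflow gives direct-runoff ordinates: 0.0, 11.0, 49.0, 105.0, 91.0, 79.0, 0.0 m³/s.
The maximum is 105.0 m³/s, occurring at the reading for t = 3 h.

Q_p = 105.0 m³/s at t = 3 h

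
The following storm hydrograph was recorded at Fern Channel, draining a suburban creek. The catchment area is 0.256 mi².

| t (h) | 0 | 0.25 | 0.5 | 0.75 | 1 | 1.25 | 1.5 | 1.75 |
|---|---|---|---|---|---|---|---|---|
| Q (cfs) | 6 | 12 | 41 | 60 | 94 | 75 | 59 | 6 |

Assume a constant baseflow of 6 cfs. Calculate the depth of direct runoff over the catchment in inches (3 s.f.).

Direct runoff: 0.0, 6.0, 35.0, 54.0, 88.0, 69.0, 53.0, 0.0 cfs; ΣQ_DR = 305.0 cfs.
V = ΣQ_DR · Δt = 305.0 × 900 s = 2.745 × 10^5 ft³.
Over A = 0.256 mi², depth = V / A = 0.462 in.

d ≈ 0.462 in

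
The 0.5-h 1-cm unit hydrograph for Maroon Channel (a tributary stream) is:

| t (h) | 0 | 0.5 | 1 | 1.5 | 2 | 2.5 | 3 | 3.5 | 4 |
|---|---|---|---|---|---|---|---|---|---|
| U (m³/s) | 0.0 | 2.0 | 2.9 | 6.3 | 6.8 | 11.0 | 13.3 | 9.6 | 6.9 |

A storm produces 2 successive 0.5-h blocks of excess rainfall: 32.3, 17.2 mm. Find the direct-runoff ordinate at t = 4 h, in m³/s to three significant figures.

By discrete convolution, Q_j = Σ (P_i / 10 mm) · U_{j−i}.
At t = 4 h (j=8): Q = (32.3/10)·6.9 + (17.2/10)·9.6 = 38.8 m³/s.

Q ≈ 38.8 m³/s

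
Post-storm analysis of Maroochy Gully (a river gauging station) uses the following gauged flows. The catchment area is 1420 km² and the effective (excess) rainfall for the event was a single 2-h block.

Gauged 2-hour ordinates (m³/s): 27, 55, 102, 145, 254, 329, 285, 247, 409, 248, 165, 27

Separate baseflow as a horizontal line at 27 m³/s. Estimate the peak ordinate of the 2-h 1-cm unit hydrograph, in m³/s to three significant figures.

U_p ≈ 383 m³/s

Direct runoff: 0.0, 28.0, 75.0, 118.0, 227.0, 302.0, 258.0, 220.0, 382.0, 221.0, 138.0, 0.0 m³/s; ΣQ_DR = 1969 m³/s, peak = 382.0 m³/s.
Runoff depth d = ΣQ_DR·Δt / A = 1969 × 7200 / (1420 km²) = 9.984 mm.
The 1-cm UH is the DRH scaled by (10 mm)/d, so U_p = 382.0 × 10/9.984 = 383 m³/s.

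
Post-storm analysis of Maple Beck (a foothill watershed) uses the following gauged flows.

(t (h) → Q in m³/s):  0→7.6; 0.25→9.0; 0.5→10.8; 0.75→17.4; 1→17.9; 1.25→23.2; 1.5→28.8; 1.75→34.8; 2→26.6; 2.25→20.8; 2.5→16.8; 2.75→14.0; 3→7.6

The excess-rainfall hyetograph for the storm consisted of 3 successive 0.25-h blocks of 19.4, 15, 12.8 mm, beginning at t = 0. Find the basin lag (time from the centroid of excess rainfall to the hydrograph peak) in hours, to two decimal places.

t_L ≈ 1.41 h

Centroid of excess rainfall: t_c = Σ P_i·t̄_i / ΣP_i = 0.3400 h (block centres at 0.125, 0.375, 0.625 h).
Hydrograph peak occurs at t = 1.75 h, so basin lag t_L = 1.75 − 0.3400 = 1.41 h.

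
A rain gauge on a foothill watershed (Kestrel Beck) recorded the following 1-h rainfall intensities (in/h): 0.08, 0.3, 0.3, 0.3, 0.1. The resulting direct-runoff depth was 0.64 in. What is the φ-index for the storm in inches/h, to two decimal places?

φ ≈ 0.09 in/h

Only the 4 blocks with intensity above φ contribute runoff: 0.3, 0.3, 0.3, 0.1 in/h.
Σ(I−φ)·Δt = d  ⇒  (0.3+0.3+0.3+0.1 − 4φ)·1 = 0.64
φ = (1.000 − 0.64/1) / 4 = 0.09 in/h.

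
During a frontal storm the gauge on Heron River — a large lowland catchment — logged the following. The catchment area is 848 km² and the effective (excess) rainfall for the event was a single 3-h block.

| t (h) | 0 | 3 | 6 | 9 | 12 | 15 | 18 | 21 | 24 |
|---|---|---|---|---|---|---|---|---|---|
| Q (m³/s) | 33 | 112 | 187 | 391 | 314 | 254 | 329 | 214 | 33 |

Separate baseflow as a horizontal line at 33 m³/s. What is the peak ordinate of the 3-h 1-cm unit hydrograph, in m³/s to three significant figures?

U_p ≈ 179 m³/s

Direct runoff: 0.0, 79.0, 154.0, 358.0, 281.0, 221.0, 296.0, 181.0, 0.0 m³/s; ΣQ_DR = 1570 m³/s, peak = 358.0 m³/s.
Runoff depth d = ΣQ_DR·Δt / A = 1570 × 10800 / (848 km²) = 20.00 mm.
The 1-cm UH is the DRH scaled by (10 mm)/d, so U_p = 358.0 × 10/20.00 = 179 m³/s.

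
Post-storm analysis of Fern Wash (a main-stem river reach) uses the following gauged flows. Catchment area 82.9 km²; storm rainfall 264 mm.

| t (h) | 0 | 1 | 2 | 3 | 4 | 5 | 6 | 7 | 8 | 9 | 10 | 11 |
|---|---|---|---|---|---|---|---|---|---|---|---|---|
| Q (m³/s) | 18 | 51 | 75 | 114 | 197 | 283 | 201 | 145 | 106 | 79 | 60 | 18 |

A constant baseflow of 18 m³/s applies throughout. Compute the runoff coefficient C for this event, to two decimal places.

ΣQ_DR = 1131 m³/s; V = ΣQ_DR·Δt = 4.072 × 10^6 m³.
Runoff depth d = V / A = 49.11 mm.
C = d / P = 49.11 / 264 = 0.19.

C ≈ 0.19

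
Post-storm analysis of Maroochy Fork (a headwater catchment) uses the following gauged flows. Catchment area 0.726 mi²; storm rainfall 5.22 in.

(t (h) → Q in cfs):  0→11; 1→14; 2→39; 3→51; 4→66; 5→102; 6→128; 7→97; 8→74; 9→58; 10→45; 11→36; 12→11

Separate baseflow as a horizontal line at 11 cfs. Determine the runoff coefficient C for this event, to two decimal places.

ΣQ_DR = 589.0 cfs; V = ΣQ_DR·Δt = 2.120 × 10^6 ft³.
Runoff depth d = V / A = 1.257 in.
C = d / P = 1.257 / 5.22 = 0.24.

C ≈ 0.24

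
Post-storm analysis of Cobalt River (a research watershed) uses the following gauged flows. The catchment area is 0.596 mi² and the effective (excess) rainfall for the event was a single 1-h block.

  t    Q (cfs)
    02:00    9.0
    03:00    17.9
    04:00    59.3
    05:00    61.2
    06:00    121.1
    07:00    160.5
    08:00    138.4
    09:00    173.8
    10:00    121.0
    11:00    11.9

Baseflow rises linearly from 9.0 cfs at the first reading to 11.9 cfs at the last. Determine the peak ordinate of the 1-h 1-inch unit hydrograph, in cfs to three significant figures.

U_p ≈ 81.2 cfs

Direct runoff: 0.00, 8.58, 49.66, 51.23, 110.81, 149.89, 127.47, 162.54, 109.42, 0.00 cfs; ΣQ_DR = 769.6 cfs, peak = 162.54 cfs.
Runoff depth d = ΣQ_DR·Δt / A = 769.6 × 3600 / (0.596 mi²) = 2.001 in.
The 1-inch UH is the DRH scaled by (1 in)/d, so U_p = 162.54 × 1/2.001 = 81.2 cfs.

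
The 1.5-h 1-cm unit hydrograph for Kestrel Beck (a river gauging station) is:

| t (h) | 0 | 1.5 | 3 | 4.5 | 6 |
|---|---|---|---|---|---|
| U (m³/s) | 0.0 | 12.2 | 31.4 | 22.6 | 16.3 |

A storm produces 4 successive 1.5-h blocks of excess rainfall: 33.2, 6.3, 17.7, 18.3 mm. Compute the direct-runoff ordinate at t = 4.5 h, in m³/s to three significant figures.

By discrete convolution, Q_j = Σ (P_i / 10 mm) · U_{j−i}.
At t = 4.5 h (j=3): Q = (33.2/10)·22.6 + (6.3/10)·31.4 + (17.7/10)·12.2 + (18.3/10)·0.0 = 116 m³/s.

Q ≈ 116 m³/s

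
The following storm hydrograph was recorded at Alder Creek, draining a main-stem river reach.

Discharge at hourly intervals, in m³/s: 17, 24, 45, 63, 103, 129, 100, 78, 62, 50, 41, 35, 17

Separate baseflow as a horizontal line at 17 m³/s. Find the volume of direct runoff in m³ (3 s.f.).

Direct-runoff ordinates (Q − Q_b): 0.0, 7.0, 28.0, 46.0, 86.0, 112.0, 83.0, 61.0, 45.0, 33.0, 24.0, 18.0, 0.0 m³/s.
ΣQ_DR = 543.0 m³/s.
With Δt = 1 h = 3600 s, V = ΣQ_DR · Δt = 543.0 × 3600 = 1.95 × 10^6 m³.

V ≈ 1.95 × 10^6 m³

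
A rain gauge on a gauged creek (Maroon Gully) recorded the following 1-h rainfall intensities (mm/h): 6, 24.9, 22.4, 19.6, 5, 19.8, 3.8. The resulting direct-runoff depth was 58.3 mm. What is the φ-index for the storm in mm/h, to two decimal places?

φ ≈ 7.10 mm/h

Only the 4 blocks with intensity above φ contribute runoff: 24.9, 22.4, 19.6, 19.8 mm/h.
Σ(I−φ)·Δt = d  ⇒  (24.9+22.4+19.6+19.8 − 4φ)·1 = 58.3
φ = (86.70 − 58.3/1) / 4 = 7.10 mm/h.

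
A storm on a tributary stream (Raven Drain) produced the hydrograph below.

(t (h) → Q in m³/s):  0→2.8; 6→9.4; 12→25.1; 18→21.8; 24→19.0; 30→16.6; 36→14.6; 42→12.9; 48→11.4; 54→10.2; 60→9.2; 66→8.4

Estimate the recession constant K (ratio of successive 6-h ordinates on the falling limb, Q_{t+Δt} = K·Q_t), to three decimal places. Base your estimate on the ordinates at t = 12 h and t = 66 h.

Using the recession-limb readings at t = 12 h and t = 66 h: Q falls from 25.1 to 8.4 m³/s over 9 intervals.
K = (Q₂/Q₁)^(1/9) = (8.4/25.1)^(1/9) = 0.885.

K ≈ 0.885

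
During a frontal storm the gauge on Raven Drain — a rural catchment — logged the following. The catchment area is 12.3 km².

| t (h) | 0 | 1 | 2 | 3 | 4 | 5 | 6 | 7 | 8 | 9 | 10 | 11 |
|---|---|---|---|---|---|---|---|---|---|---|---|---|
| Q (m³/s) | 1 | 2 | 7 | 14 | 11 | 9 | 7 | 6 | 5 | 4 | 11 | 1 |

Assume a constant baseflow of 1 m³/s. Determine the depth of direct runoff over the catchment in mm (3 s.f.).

Direct runoff: 0.0, 1.0, 6.0, 13.0, 10.0, 8.0, 6.0, 5.0, 4.0, 3.0, 10.0, 0.0 m³/s; ΣQ_DR = 66.00 m³/s.
V = ΣQ_DR · Δt = 66.00 × 3600 s = 2.376 × 10^5 m³.
Over A = 12.3 km², depth = V / A = 19.3 mm.

d ≈ 19.3 mm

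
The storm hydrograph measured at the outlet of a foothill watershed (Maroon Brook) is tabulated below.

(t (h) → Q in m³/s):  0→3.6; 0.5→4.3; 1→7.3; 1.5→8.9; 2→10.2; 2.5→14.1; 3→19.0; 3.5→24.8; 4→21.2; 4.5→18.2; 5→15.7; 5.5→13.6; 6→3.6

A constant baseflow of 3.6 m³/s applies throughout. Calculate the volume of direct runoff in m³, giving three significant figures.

V ≈ 2.12 × 10^5 m³

Direct-runoff ordinates (Q − Q_b): 0.0, 0.7, 3.7, 5.3, 6.6, 10.5, 15.4, 21.2, 17.6, 14.6, 12.1, 10.0, 0.0 m³/s.
ΣQ_DR = 117.7 m³/s.
With Δt = 0.5 h = 1800 s, V = ΣQ_DR · Δt = 117.7 × 1800 = 2.12 × 10^5 m³.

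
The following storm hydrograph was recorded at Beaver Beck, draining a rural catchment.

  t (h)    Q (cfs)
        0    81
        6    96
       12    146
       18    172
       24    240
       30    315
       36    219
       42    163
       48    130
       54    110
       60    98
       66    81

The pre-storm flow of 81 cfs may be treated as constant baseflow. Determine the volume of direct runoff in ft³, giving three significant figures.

V ≈ 1.90 × 10^7 ft³

Direct-runoff ordinates (Q − Q_b): 0.0, 15.0, 65.0, 91.0, 159.0, 234.0, 138.0, 82.0, 49.0, 29.0, 17.0, 0.0 cfs.
ΣQ_DR = 879.0 cfs.
With Δt = 6 h = 21600 s, V = ΣQ_DR · Δt = 879.0 × 21600 = 1.90 × 10^7 ft³.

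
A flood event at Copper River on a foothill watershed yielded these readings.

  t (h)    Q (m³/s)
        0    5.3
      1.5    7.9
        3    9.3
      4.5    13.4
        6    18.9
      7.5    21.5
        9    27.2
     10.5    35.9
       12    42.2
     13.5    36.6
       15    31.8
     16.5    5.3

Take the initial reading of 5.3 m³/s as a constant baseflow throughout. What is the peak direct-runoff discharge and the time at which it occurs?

Subtracting baseflow gives direct-runoff ordinates: 0.0, 2.6, 4.0, 8.1, 13.6, 16.2, 21.9, 30.6, 36.9, 31.3, 26.5, 0.0 m³/s.
The maximum is 36.9 m³/s, occurring at the reading for t = 12 h.

Q_p = 36.9 m³/s at t = 12 h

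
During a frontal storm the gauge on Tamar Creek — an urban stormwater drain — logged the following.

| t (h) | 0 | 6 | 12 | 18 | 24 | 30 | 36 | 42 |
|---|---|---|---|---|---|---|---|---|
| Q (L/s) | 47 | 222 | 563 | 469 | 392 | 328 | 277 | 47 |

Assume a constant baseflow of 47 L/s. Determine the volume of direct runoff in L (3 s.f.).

Direct-runoff ordinates (Q − Q_b): 0.0, 175.0, 516.0, 422.0, 345.0, 281.0, 230.0, 0.0 L/s.
ΣQ_DR = 1969 L/s.
With Δt = 6 h = 21600 s, V = ΣQ_DR · Δt = 1969 × 21600 = 4.25 × 10^7 L.

V ≈ 4.25 × 10^7 L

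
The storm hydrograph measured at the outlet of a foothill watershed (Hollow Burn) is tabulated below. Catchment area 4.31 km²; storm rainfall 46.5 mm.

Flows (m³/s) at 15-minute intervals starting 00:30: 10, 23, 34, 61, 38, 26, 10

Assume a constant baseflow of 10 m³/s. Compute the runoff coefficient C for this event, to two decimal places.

C ≈ 0.59

ΣQ_DR = 132.0 m³/s; V = ΣQ_DR·Δt = 1.188 × 10^5 m³.
Runoff depth d = V / A = 27.56 mm.
C = d / P = 27.56 / 46.5 = 0.59.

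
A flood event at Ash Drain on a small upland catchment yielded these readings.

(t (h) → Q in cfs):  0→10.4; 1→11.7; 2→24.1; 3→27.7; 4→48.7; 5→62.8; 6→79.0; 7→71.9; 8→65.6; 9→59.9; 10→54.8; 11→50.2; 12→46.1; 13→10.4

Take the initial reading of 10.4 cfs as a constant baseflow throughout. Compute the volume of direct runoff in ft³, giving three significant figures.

Direct-runoff ordinates (Q − Q_b): 0.0, 1.3, 13.7, 17.3, 38.3, 52.4, 68.6, 61.5, 55.2, 49.5, 44.4, 39.8, 35.7, 0.0 cfs.
ΣQ_DR = 477.7 cfs.
With Δt = 1 h = 3600 s, V = ΣQ_DR · Δt = 477.7 × 3600 = 1.72 × 10^6 ft³.

V ≈ 1.72 × 10^6 ft³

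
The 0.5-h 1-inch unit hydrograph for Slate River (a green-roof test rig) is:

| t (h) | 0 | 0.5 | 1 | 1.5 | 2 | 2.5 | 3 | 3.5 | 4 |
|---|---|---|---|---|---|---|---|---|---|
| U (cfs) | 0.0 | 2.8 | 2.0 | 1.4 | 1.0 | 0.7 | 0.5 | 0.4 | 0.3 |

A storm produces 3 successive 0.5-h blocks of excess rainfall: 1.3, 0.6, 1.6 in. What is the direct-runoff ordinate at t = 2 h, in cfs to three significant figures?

By discrete convolution, Q_j = Σ (P_i / 1 in) · U_{j−i}.
At t = 2 h (j=4): Q = (1.3/1)·1.0 + (0.6/1)·1.4 + (1.6/1)·2.0 = 5.34 cfs.

Q ≈ 5.34 cfs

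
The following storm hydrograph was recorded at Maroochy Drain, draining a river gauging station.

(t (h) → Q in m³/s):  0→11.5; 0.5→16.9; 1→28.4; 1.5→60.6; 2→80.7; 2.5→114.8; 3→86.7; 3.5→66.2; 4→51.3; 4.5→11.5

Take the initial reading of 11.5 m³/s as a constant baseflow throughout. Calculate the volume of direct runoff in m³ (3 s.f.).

Direct-runoff ordinates (Q − Q_b): 0.0, 5.4, 16.9, 49.1, 69.2, 103.3, 75.2, 54.7, 39.8, 0.0 m³/s.
ΣQ_DR = 413.6 m³/s.
With Δt = 0.5 h = 1800 s, V = ΣQ_DR · Δt = 413.6 × 1800 = 7.44 × 10^5 m³.

V ≈ 7.44 × 10^5 m³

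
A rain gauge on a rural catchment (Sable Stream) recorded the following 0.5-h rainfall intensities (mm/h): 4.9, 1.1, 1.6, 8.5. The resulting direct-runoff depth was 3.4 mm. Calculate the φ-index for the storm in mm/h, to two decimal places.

φ ≈ 3.30 mm/h

Only the 2 blocks with intensity above φ contribute runoff: 4.9, 8.5 mm/h.
Σ(I−φ)·Δt = d  ⇒  (4.9+8.5 − 2φ)·0.5 = 3.4
φ = (13.40 − 3.4/0.5) / 2 = 3.30 mm/h.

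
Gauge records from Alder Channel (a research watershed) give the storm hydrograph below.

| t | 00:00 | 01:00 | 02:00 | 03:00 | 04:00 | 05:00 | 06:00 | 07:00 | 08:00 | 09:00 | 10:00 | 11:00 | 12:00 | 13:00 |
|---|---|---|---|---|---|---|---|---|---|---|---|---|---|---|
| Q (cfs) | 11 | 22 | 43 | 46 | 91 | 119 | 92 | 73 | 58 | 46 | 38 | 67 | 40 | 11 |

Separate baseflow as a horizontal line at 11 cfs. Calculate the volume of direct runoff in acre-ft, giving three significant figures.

V ≈ 49.8 acre-ft

Direct-runoff ordinates (Q − Q_b): 0.0, 11.0, 32.0, 35.0, 80.0, 108.0, 81.0, 62.0, 47.0, 35.0, 27.0, 56.0, 29.0, 0.0 cfs.
ΣQ_DR = 603.0 cfs.
With Δt = 1 h = 3600 s, V = ΣQ_DR · Δt = 603.0 × 3600 = 2.17 × 10^6 ft³ = 49.8 acre-ft.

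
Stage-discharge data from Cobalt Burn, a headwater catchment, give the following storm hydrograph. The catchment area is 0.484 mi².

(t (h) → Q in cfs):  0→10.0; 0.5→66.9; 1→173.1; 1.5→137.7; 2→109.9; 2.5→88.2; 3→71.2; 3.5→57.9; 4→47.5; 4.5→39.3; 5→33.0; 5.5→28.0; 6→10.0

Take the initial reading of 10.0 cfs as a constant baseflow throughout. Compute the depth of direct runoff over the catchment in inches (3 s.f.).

d ≈ 1.19 in

Direct runoff: 0.0, 56.9, 163.1, 127.7, 99.9, 78.2, 61.2, 47.9, 37.5, 29.3, 23.0, 18.0, 0.0 cfs; ΣQ_DR = 742.7 cfs.
V = ΣQ_DR · Δt = 742.7 × 1800 s = 1.337 × 10^6 ft³.
Over A = 0.484 mi², depth = V / A = 1.19 in.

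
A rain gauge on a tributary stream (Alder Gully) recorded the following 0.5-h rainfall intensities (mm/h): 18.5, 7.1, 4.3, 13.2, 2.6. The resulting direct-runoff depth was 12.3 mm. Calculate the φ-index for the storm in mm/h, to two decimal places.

φ ≈ 4.73 mm/h

Only the 3 blocks with intensity above φ contribute runoff: 18.5, 7.1, 13.2 mm/h.
Σ(I−φ)·Δt = d  ⇒  (18.5+7.1+13.2 − 3φ)·0.5 = 12.3
φ = (38.80 − 12.3/0.5) / 3 = 4.73 mm/h.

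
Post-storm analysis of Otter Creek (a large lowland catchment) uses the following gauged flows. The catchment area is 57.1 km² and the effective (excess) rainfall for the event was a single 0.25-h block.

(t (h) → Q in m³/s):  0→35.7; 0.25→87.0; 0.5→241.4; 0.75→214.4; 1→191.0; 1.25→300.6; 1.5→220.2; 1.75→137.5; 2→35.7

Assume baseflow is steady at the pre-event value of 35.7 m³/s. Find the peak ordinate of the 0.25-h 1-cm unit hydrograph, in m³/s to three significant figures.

U_p ≈ 147 m³/s

Direct runoff: 0.0, 51.3, 205.7, 178.7, 155.3, 264.9, 184.5, 101.8, 0.0 m³/s; ΣQ_DR = 1142 m³/s, peak = 264.9 m³/s.
Runoff depth d = ΣQ_DR·Δt / A = 1142 × 900 / (57.1 km²) = 18.00 mm.
The 1-cm UH is the DRH scaled by (10 mm)/d, so U_p = 264.9 × 10/18.00 = 147 m³/s.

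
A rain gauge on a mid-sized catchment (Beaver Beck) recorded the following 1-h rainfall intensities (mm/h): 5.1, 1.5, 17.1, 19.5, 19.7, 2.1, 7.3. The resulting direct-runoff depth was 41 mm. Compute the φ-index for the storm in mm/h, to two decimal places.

φ ≈ 5.65 mm/h

Only the 4 blocks with intensity above φ contribute runoff: 17.1, 19.5, 19.7, 7.3 mm/h.
Σ(I−φ)·Δt = d  ⇒  (17.1+19.5+19.7+7.3 − 4φ)·1 = 41
φ = (63.60 − 41/1) / 4 = 5.65 mm/h.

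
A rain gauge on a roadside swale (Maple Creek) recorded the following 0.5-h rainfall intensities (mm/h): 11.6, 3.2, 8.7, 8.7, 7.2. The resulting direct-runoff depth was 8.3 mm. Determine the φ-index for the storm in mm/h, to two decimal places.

Only the 4 blocks with intensity above φ contribute runoff: 11.6, 8.7, 8.7, 7.2 mm/h.
Σ(I−φ)·Δt = d  ⇒  (11.6+8.7+8.7+7.2 − 4φ)·0.5 = 8.3
φ = (36.20 − 8.3/0.5) / 4 = 4.90 mm/h.

φ ≈ 4.90 mm/h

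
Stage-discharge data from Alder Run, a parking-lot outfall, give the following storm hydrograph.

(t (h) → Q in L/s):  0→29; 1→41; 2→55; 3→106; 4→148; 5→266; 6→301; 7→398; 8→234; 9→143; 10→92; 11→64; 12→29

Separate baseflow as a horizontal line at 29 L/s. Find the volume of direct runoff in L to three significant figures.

Direct-runoff ordinates (Q − Q_b): 0.0, 12.0, 26.0, 77.0, 119.0, 237.0, 272.0, 369.0, 205.0, 114.0, 63.0, 35.0, 0.0 L/s.
ΣQ_DR = 1529 L/s.
With Δt = 1 h = 3600 s, V = ΣQ_DR · Δt = 1529 × 3600 = 5.50 × 10^6 L.

V ≈ 5.50 × 10^6 L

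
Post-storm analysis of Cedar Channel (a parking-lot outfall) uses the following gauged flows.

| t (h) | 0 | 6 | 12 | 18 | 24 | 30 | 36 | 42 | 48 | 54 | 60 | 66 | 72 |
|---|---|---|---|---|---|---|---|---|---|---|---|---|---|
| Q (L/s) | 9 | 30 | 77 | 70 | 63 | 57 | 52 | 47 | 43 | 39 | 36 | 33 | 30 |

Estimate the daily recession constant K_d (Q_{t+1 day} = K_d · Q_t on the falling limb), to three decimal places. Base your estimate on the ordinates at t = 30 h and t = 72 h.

Between t = 30 h and t = 72 h the flow falls from 57 to 30 L/s over 7×6 h = 42 h.
Per-interval ratio K = (30/57)^(1/7) = 0.9124; K_d = K^(24/6) = 0.693.

K_d ≈ 0.693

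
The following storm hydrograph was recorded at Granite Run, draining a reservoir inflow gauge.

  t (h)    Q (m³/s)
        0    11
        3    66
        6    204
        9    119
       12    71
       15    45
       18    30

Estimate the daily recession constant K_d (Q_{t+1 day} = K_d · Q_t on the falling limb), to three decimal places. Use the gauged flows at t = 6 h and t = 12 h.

K_d ≈ 0.015

Between t = 6 h and t = 12 h the flow falls from 204 to 71 m³/s over 2×3 h = 6 h.
Per-interval ratio K = (71/204)^(1/2) = 0.5899; K_d = K^(24/3) = 0.015.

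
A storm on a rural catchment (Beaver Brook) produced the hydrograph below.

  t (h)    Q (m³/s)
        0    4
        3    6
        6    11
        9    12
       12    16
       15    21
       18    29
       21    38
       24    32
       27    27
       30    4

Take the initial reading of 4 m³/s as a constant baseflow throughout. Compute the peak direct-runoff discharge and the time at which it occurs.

Subtracting baseflow gives direct-runoff ordinates: 0.0, 2.0, 7.0, 8.0, 12.0, 17.0, 25.0, 34.0, 28.0, 23.0, 0.0 m³/s.
The maximum is 34.0 m³/s, occurring at the reading for t = 21 h.

Q_p = 34.0 m³/s at t = 21 h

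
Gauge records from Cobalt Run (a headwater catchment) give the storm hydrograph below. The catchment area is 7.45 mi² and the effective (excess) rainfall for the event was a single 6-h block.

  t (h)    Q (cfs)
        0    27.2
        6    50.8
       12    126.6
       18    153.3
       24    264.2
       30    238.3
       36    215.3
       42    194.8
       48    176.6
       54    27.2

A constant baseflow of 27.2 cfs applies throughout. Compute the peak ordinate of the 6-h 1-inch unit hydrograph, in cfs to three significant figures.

U_p ≈ 158 cfs

Direct runoff: 0.0, 23.6, 99.4, 126.1, 237.0, 211.1, 188.1, 167.6, 149.4, 0.0 cfs; ΣQ_DR = 1202 cfs, peak = 237.0 cfs.
Runoff depth d = ΣQ_DR·Δt / A = 1202 × 21600 / (7.45 mi²) = 1.500 in.
The 1-inch UH is the DRH scaled by (1 in)/d, so U_p = 237.0 × 1/1.500 = 158 cfs.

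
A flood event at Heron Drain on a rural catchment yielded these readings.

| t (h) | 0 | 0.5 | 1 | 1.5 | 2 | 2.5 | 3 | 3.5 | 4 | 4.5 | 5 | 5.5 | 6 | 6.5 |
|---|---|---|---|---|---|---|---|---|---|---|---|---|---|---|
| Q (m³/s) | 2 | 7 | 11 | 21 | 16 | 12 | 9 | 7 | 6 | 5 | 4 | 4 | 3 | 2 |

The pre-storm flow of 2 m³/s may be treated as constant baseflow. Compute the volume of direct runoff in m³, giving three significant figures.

V ≈ 1.46 × 10^5 m³

Direct-runoff ordinates (Q − Q_b): 0.0, 5.0, 9.0, 19.0, 14.0, 10.0, 7.0, 5.0, 4.0, 3.0, 2.0, 2.0, 1.0, 0.0 m³/s.
ΣQ_DR = 81.00 m³/s.
With Δt = 0.5 h = 1800 s, V = ΣQ_DR · Δt = 81.00 × 1800 = 1.46 × 10^5 m³.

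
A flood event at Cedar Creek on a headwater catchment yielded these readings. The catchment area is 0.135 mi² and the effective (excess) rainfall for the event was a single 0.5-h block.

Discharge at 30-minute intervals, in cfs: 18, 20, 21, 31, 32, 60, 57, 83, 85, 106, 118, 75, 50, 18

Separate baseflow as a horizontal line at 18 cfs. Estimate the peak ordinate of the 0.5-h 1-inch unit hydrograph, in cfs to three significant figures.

Direct runoff: 0.0, 2.0, 3.0, 13.0, 14.0, 42.0, 39.0, 65.0, 67.0, 88.0, 100.0, 57.0, 32.0, 0.0 cfs; ΣQ_DR = 522.0 cfs, peak = 100.0 cfs.
Runoff depth d = ΣQ_DR·Δt / A = 522.0 × 1800 / (0.135 mi²) = 2.996 in.
The 1-inch UH is the DRH scaled by (1 in)/d, so U_p = 100.0 × 1/2.996 = 33.4 cfs.

U_p ≈ 33.4 cfs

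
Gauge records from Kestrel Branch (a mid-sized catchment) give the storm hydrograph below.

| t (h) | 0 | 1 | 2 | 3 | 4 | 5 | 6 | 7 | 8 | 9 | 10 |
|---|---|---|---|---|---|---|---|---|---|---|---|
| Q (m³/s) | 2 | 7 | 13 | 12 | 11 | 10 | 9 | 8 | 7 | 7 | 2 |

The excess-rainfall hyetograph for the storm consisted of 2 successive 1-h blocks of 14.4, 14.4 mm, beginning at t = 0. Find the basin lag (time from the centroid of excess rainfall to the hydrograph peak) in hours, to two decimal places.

t_L ≈ 1.00 h

Centroid of excess rainfall: t_c = Σ P_i·t̄_i / ΣP_i = 1.0000 h (block centres at 0.5, 1.5 h).
Hydrograph peak occurs at t = 2 h, so basin lag t_L = 2 − 1.0000 = 1.00 h.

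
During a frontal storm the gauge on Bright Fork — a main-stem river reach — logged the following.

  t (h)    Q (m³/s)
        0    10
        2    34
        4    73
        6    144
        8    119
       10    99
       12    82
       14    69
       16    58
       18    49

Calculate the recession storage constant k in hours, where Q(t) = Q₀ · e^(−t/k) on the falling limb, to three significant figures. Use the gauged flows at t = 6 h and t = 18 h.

k ≈ 11.1 h

On the falling limb, Q drops from 144 to 49 m³/s between t = 6 h and t = 18 h (Δt = 12 h).
k = −Δt / ln(Q₂/Q₁) = −12 / ln(49/144) = 11.1 h.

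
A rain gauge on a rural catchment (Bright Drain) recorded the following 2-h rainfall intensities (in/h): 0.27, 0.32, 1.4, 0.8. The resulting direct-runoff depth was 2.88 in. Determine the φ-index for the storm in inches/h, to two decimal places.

Only the 2 blocks with intensity above φ contribute runoff: 1.4, 0.8 in/h.
Σ(I−φ)·Δt = d  ⇒  (1.4+0.8 − 2φ)·2 = 2.88
φ = (2.200 − 2.88/2) / 2 = 0.38 in/h.

φ ≈ 0.38 in/h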